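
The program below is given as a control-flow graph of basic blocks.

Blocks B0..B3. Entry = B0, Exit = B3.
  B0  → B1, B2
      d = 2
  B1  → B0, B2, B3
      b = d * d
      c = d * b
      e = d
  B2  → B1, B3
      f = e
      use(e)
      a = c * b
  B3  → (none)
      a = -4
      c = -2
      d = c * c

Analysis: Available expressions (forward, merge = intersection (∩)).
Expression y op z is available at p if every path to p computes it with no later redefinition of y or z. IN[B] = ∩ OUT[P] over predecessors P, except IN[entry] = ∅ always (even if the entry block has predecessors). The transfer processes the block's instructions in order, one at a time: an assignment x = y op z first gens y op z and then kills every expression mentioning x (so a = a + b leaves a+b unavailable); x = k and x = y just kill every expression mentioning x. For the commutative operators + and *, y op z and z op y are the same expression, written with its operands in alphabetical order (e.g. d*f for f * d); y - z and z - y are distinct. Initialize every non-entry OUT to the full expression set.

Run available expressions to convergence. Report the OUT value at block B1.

Per-block solution:
  B0: | IN={} | OUT={}
  B1: | IN={} | OUT={b*d, d*d}
  B2: | IN={} | OUT={b*c}
  B3: | IN={} | OUT={c*c}

Merge at B1: IN[B1] = OUT[B0] ∩ OUT[B2] = {}
Applying B1's transfer function to that IN value gives OUT[B1] (row B1 above).

Answer: {b*d, d*d}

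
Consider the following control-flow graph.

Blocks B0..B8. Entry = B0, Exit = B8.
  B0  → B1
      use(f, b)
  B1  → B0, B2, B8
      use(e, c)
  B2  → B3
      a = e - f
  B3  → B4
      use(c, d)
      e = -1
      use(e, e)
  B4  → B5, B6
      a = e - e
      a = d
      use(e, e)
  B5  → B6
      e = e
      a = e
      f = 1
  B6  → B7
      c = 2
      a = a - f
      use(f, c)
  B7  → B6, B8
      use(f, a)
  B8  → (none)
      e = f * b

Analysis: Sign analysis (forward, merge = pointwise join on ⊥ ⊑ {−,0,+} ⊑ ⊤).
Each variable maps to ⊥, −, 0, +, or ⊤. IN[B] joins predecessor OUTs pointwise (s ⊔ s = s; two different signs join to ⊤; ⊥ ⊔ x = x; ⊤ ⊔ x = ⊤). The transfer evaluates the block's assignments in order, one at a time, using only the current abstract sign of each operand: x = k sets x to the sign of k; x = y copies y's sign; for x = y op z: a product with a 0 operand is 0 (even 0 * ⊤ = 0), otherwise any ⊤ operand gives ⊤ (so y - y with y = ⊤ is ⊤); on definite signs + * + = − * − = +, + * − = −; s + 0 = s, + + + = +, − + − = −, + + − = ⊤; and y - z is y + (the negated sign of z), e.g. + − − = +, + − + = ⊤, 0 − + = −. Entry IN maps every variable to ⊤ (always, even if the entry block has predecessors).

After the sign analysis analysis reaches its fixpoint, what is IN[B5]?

Per-block solution:
  B0:   IN=(all ⊤)   OUT=(all ⊤)
  B1:   IN=(all ⊤)   OUT=(all ⊤)
  B2:   IN=(all ⊤)   OUT=(all ⊤)
  B3:   IN=(all ⊤)   OUT={e:-; rest ⊤}
  B4:   IN={e:-; rest ⊤}   OUT={e:-; rest ⊤}
  B5:   IN={e:-; rest ⊤}   OUT={a:-, e:-, f:+; rest ⊤}
  B6:   IN={e:-; rest ⊤}   OUT={c:+, e:-; rest ⊤}
  B7:   IN={c:+, e:-; rest ⊤}   OUT={c:+, e:-; rest ⊤}
  B8:   IN=(all ⊤)   OUT=(all ⊤)

Merge at B5: IN[B5] = OUT[B4] = {a: ⊤, b: ⊤, c: ⊤, d: ⊤, e: -, f: ⊤}

Answer: {a: ⊤, b: ⊤, c: ⊤, d: ⊤, e: -, f: ⊤}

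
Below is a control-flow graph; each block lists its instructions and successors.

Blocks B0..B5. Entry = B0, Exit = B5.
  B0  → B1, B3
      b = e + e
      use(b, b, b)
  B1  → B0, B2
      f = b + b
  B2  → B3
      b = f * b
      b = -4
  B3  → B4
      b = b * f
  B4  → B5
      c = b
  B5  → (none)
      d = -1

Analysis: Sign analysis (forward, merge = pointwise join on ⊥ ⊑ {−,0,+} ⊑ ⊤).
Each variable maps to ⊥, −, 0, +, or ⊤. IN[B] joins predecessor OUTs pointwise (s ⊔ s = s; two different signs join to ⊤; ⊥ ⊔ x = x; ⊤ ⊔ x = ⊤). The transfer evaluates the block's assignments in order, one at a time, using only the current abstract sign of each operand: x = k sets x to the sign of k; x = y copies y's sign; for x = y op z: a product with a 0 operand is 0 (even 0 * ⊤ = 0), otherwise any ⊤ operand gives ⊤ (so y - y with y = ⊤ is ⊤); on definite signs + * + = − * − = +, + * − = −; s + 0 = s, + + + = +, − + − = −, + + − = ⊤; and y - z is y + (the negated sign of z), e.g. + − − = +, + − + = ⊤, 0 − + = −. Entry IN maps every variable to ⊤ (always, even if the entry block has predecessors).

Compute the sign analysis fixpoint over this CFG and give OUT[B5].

Answer: {a: ⊤, b: ⊤, c: ⊤, d: -, e: ⊤, f: ⊤}

Trace:
Converged values:
  B0:  IN=(all ⊤)  OUT=(all ⊤)
  B1:  IN=(all ⊤)  OUT=(all ⊤)
  B2:  IN=(all ⊤)  OUT={b:-; rest ⊤}
  B3:  IN=(all ⊤)  OUT=(all ⊤)
  B4:  IN=(all ⊤)  OUT=(all ⊤)
  B5:  IN=(all ⊤)  OUT={d:-; rest ⊤}

Merge at B5: IN[B5] = OUT[B4] = {a: ⊤, b: ⊤, c: ⊤, d: ⊤, e: ⊤, f: ⊤}
Applying B5's transfer function to that IN value gives OUT[B5] (row B5 above).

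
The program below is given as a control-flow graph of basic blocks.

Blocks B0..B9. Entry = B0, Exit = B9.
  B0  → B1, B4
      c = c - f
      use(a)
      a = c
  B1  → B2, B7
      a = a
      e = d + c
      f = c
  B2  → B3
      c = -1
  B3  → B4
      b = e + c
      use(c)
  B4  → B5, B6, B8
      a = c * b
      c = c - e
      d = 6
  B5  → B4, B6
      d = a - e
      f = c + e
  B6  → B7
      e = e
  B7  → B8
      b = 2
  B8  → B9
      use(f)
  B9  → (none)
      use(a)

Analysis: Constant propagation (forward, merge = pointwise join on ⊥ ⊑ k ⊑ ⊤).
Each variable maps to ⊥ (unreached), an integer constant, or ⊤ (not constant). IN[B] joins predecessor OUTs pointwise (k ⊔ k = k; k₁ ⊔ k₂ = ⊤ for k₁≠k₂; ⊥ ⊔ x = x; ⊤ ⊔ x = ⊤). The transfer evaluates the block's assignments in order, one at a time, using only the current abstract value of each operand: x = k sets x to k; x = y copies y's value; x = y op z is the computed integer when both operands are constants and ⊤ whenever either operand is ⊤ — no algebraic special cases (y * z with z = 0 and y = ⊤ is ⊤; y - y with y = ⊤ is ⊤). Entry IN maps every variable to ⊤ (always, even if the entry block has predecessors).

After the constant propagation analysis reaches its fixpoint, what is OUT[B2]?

Answer: {a: ⊤, b: ⊤, c: -1, d: ⊤, e: ⊤, f: ⊤}

Derivation:
Converged values:
  B0:  IN=(all ⊤)  OUT=(all ⊤)
  B1:  IN=(all ⊤)  OUT=(all ⊤)
  B2:  IN=(all ⊤)  OUT={c:-1; rest ⊤}
  B3:  IN={c:-1; rest ⊤}  OUT={c:-1; rest ⊤}
  B4:  IN=(all ⊤)  OUT={d:6; rest ⊤}
  B5:  IN={d:6; rest ⊤}  OUT=(all ⊤)
  B6:  IN=(all ⊤)  OUT=(all ⊤)
  B7:  IN=(all ⊤)  OUT={b:2; rest ⊤}
  B8:  IN=(all ⊤)  OUT=(all ⊤)
  B9:  IN=(all ⊤)  OUT=(all ⊤)

Merge at B2: IN[B2] = OUT[B1] = {a: ⊤, b: ⊤, c: ⊤, d: ⊤, e: ⊤, f: ⊤}
Applying B2's transfer function to that IN value gives OUT[B2] (row B2 above).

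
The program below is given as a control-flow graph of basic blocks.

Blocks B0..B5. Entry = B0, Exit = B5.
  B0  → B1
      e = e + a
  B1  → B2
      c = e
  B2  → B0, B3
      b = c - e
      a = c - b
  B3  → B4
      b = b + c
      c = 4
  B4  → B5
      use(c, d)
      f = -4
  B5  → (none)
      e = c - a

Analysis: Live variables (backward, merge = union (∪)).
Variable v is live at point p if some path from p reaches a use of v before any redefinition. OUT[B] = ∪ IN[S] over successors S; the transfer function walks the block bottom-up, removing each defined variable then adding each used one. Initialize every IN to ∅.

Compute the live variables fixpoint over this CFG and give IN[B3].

Fixpoint table:
  B0:  IN={a, d, e}  OUT={d, e}
  B1:  IN={d, e}  OUT={c, d, e}
  B2:  IN={c, d, e}  OUT={a, b, c, d, e}
  B3:  IN={a, b, c, d}  OUT={a, c, d}
  B4:  IN={a, c, d}  OUT={a, c}
  B5:  IN={a, c}  OUT={}

Merge at B3: OUT[B3] = IN[B4] = {a, c, d}
Applying B3's transfer function to that OUT value gives IN[B3] (row B3 above).

Answer: {a, b, c, d}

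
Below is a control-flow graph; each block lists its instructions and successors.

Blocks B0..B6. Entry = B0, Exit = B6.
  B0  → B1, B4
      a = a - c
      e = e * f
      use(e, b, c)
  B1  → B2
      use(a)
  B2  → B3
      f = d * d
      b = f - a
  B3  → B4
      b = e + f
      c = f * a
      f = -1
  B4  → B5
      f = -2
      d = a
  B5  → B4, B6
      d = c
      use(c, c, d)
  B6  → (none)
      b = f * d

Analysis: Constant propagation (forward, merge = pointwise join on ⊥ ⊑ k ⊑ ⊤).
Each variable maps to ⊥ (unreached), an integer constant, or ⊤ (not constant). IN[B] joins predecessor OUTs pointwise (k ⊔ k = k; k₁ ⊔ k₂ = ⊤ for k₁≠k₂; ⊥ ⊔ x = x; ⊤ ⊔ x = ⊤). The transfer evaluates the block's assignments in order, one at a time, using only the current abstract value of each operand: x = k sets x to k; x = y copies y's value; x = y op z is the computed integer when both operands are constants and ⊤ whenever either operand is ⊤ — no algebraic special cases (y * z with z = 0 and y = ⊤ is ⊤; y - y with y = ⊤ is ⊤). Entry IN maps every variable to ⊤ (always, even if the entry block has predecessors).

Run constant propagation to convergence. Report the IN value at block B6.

Per-block solution:
  B0:   IN=(all ⊤)   OUT=(all ⊤)
  B1:   IN=(all ⊤)   OUT=(all ⊤)
  B2:   IN=(all ⊤)   OUT=(all ⊤)
  B3:   IN=(all ⊤)   OUT={f:-1; rest ⊤}
  B4:   IN=(all ⊤)   OUT={f:-2; rest ⊤}
  B5:   IN={f:-2; rest ⊤}   OUT={f:-2; rest ⊤}
  B6:   IN={f:-2; rest ⊤}   OUT={f:-2; rest ⊤}

Merge at B6: IN[B6] = OUT[B5] = {a: ⊤, b: ⊤, c: ⊤, d: ⊤, e: ⊤, f: -2}

Answer: {a: ⊤, b: ⊤, c: ⊤, d: ⊤, e: ⊤, f: -2}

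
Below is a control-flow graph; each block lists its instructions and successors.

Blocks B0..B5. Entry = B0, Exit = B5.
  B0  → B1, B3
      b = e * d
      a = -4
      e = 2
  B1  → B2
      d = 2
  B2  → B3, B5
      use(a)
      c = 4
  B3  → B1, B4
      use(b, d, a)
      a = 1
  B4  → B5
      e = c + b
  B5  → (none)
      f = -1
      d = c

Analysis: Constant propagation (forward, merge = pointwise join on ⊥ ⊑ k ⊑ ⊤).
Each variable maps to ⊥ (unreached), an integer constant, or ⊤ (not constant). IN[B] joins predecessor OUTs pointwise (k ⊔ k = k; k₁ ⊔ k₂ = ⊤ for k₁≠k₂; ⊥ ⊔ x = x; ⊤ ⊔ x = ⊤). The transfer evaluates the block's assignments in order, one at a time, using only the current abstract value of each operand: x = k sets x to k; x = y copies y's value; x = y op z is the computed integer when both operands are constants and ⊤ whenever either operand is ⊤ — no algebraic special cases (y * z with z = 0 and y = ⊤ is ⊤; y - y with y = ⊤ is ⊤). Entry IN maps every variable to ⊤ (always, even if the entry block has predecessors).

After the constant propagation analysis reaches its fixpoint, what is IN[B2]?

Answer: {a: ⊤, b: ⊤, c: ⊤, d: 2, e: 2, f: ⊤}

Trace:
Fixpoint table:
  B0:  IN=(all ⊤)  OUT={a:-4, e:2; rest ⊤}
  B1:  IN={e:2; rest ⊤}  OUT={d:2, e:2; rest ⊤}
  B2:  IN={d:2, e:2; rest ⊤}  OUT={c:4, d:2, e:2; rest ⊤}
  B3:  IN={e:2; rest ⊤}  OUT={a:1, e:2; rest ⊤}
  B4:  IN={a:1, e:2; rest ⊤}  OUT={a:1; rest ⊤}
  B5:  IN=(all ⊤)  OUT={f:-1; rest ⊤}

Merge at B2: IN[B2] = OUT[B1] = {a: ⊤, b: ⊤, c: ⊤, d: 2, e: 2, f: ⊤}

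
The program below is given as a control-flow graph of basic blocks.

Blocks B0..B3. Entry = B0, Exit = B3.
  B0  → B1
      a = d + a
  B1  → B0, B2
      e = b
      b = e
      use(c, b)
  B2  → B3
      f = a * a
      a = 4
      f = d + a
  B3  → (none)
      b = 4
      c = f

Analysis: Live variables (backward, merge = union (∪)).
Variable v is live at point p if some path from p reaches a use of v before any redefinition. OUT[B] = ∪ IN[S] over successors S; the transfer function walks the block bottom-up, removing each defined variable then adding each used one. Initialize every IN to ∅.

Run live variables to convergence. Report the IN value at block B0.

Answer: {a, b, c, d}

Trace:
Fixpoint table:
  B0:   IN={a, b, c, d}   OUT={a, b, c, d}
  B1:   IN={a, b, c, d}   OUT={a, b, c, d}
  B2:   IN={a, d}   OUT={f}
  B3:   IN={f}   OUT={}

Merge at B0: OUT[B0] = IN[B1] = {a, b, c, d}
Applying B0's transfer function to that OUT value gives IN[B0] (row B0 above).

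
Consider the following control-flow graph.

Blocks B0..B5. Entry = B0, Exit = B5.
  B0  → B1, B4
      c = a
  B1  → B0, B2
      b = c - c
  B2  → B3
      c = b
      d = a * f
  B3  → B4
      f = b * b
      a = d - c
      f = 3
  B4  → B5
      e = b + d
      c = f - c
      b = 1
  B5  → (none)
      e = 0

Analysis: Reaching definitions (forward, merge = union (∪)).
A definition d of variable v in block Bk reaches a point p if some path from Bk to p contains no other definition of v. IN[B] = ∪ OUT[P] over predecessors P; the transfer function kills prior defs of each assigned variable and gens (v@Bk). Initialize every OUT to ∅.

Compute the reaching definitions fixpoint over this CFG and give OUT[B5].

Converged values:
  B0: | IN={b@B1, c@B0} | OUT={b@B1, c@B0}
  B1: | IN={b@B1, c@B0} | OUT={b@B1, c@B0}
  B2: | IN={b@B1, c@B0} | OUT={b@B1, c@B2, d@B2}
  B3: | IN={b@B1, c@B2, d@B2} | OUT={a@B3, b@B1, c@B2, d@B2, f@B3}
  B4: | IN={a@B3, b@B1, c@B0, c@B2, d@B2, f@B3} | OUT={a@B3, b@B4, c@B4, d@B2, e@B4, f@B3}
  B5: | IN={a@B3, b@B4, c@B4, d@B2, e@B4, f@B3} | OUT={a@B3, b@B4, c@B4, d@B2, e@B5, f@B3}

Merge at B5: IN[B5] = OUT[B4] = {a@B3, b@B4, c@B4, d@B2, e@B4, f@B3}
Applying B5's transfer function to that IN value gives OUT[B5] (row B5 above).

Answer: {a@B3, b@B4, c@B4, d@B2, e@B5, f@B3}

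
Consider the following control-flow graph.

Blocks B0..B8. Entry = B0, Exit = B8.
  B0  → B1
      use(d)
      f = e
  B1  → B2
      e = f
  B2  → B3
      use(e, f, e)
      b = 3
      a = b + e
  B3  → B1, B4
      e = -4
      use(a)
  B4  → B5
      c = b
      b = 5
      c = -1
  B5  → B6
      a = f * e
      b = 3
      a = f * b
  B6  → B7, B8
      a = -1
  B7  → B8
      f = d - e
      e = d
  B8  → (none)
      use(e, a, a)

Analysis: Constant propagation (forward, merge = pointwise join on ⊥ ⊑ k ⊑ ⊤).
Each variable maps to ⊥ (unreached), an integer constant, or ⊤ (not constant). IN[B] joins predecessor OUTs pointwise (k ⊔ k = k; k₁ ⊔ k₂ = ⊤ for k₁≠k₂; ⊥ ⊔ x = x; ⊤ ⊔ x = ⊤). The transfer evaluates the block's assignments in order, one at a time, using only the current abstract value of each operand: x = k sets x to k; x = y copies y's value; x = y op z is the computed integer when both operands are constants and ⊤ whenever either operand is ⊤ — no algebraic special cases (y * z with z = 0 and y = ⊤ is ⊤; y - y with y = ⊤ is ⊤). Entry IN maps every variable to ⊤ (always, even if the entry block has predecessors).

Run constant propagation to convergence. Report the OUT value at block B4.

Answer: {a: ⊤, b: 5, c: -1, d: ⊤, e: -4, f: ⊤}

Trace:
Converged values:
  B0: | IN=(all ⊤) | OUT=(all ⊤)
  B1: | IN=(all ⊤) | OUT=(all ⊤)
  B2: | IN=(all ⊤) | OUT={b:3; rest ⊤}
  B3: | IN={b:3; rest ⊤} | OUT={b:3, e:-4; rest ⊤}
  B4: | IN={b:3, e:-4; rest ⊤} | OUT={b:5, c:-1, e:-4; rest ⊤}
  B5: | IN={b:5, c:-1, e:-4; rest ⊤} | OUT={b:3, c:-1, e:-4; rest ⊤}
  B6: | IN={b:3, c:-1, e:-4; rest ⊤} | OUT={a:-1, b:3, c:-1, e:-4; rest ⊤}
  B7: | IN={a:-1, b:3, c:-1, e:-4; rest ⊤} | OUT={a:-1, b:3, c:-1; rest ⊤}
  B8: | IN={a:-1, b:3, c:-1; rest ⊤} | OUT={a:-1, b:3, c:-1; rest ⊤}

Merge at B4: IN[B4] = OUT[B3] = {a: ⊤, b: 3, c: ⊤, d: ⊤, e: -4, f: ⊤}
Applying B4's transfer function to that IN value gives OUT[B4] (row B4 above).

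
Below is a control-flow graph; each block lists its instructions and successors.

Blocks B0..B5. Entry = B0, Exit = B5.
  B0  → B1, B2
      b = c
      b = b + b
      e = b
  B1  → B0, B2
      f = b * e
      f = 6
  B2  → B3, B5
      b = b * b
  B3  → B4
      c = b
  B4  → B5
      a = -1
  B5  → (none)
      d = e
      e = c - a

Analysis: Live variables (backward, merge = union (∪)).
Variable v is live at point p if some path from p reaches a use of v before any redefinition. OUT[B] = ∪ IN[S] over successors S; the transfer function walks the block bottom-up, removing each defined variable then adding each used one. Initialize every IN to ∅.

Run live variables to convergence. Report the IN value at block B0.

Answer: {a, c}

Derivation:
Converged values:
  B0:  IN={a, c}  OUT={a, b, c, e}
  B1:  IN={a, b, c, e}  OUT={a, b, c, e}
  B2:  IN={a, b, c, e}  OUT={a, b, c, e}
  B3:  IN={b, e}  OUT={c, e}
  B4:  IN={c, e}  OUT={a, c, e}
  B5:  IN={a, c, e}  OUT={}

Merge at B0: OUT[B0] = IN[B1] ⊔ IN[B2] = {a, b, c, e}
Applying B0's transfer function to that OUT value gives IN[B0] (row B0 above).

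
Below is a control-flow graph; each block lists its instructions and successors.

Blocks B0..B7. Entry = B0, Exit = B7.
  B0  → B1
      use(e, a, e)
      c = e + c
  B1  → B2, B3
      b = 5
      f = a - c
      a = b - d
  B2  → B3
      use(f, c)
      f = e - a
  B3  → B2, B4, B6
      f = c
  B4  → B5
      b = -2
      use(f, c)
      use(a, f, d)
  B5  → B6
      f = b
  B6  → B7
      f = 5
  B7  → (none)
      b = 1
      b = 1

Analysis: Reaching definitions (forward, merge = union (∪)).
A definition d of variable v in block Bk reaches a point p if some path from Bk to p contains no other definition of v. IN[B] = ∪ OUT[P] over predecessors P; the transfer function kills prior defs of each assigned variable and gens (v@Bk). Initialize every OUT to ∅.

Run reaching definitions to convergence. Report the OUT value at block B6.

Answer: {a@B1, b@B1, b@B4, c@B0, f@B6}

Working:
Per-block solution:
  B0:  IN={}  OUT={c@B0}
  B1:  IN={c@B0}  OUT={a@B1, b@B1, c@B0, f@B1}
  B2:  IN={a@B1, b@B1, c@B0, f@B1, f@B3}  OUT={a@B1, b@B1, c@B0, f@B2}
  B3:  IN={a@B1, b@B1, c@B0, f@B1, f@B2}  OUT={a@B1, b@B1, c@B0, f@B3}
  B4:  IN={a@B1, b@B1, c@B0, f@B3}  OUT={a@B1, b@B4, c@B0, f@B3}
  B5:  IN={a@B1, b@B4, c@B0, f@B3}  OUT={a@B1, b@B4, c@B0, f@B5}
  B6:  IN={a@B1, b@B1, b@B4, c@B0, f@B3, f@B5}  OUT={a@B1, b@B1, b@B4, c@B0, f@B6}
  B7:  IN={a@B1, b@B1, b@B4, c@B0, f@B6}  OUT={a@B1, b@B7, c@B0, f@B6}

Merge at B6: IN[B6] = OUT[B3] ⊔ OUT[B5] = {a@B1, b@B1, b@B4, c@B0, f@B3, f@B5}
Applying B6's transfer function to that IN value gives OUT[B6] (row B6 above).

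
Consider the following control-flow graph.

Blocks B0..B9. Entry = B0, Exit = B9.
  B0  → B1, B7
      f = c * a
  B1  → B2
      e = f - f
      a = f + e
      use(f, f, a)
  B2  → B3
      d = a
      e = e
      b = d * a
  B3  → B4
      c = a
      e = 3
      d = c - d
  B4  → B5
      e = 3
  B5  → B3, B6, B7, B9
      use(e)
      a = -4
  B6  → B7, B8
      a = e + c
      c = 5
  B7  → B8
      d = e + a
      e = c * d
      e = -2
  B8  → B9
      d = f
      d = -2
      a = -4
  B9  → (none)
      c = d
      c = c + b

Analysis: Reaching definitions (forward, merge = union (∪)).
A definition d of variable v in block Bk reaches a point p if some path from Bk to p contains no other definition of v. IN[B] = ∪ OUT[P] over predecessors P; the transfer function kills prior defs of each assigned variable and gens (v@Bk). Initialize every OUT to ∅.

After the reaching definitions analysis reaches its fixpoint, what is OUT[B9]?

Fixpoint table:
  B0:  IN={}  OUT={f@B0}
  B1:  IN={f@B0}  OUT={a@B1, e@B1, f@B0}
  B2:  IN={a@B1, e@B1, f@B0}  OUT={a@B1, b@B2, d@B2, e@B2, f@B0}
  B3:  IN={a@B1, a@B5, b@B2, c@B3, d@B2, d@B3, e@B2, e@B4, f@B0}  OUT={a@B1, a@B5, b@B2, c@B3, d@B3, e@B3, f@B0}
  B4:  IN={a@B1, a@B5, b@B2, c@B3, d@B3, e@B3, f@B0}  OUT={a@B1, a@B5, b@B2, c@B3, d@B3, e@B4, f@B0}
  B5:  IN={a@B1, a@B5, b@B2, c@B3, d@B3, e@B4, f@B0}  OUT={a@B5, b@B2, c@B3, d@B3, e@B4, f@B0}
  B6:  IN={a@B5, b@B2, c@B3, d@B3, e@B4, f@B0}  OUT={a@B6, b@B2, c@B6, d@B3, e@B4, f@B0}
  B7:  IN={a@B5, a@B6, b@B2, c@B3, c@B6, d@B3, e@B4, f@B0}  OUT={a@B5, a@B6, b@B2, c@B3, c@B6, d@B7, e@B7, f@B0}
  B8:  IN={a@B5, a@B6, b@B2, c@B3, c@B6, d@B3, d@B7, e@B4, e@B7, f@B0}  OUT={a@B8, b@B2, c@B3, c@B6, d@B8, e@B4, e@B7, f@B0}
  B9:  IN={a@B5, a@B8, b@B2, c@B3, c@B6, d@B3, d@B8, e@B4, e@B7, f@B0}  OUT={a@B5, a@B8, b@B2, c@B9, d@B3, d@B8, e@B4, e@B7, f@B0}

Merge at B9: IN[B9] = OUT[B5] ⊔ OUT[B8] = {a@B5, a@B8, b@B2, c@B3, c@B6, d@B3, d@B8, e@B4, e@B7, f@B0}
Applying B9's transfer function to that IN value gives OUT[B9] (row B9 above).

Answer: {a@B5, a@B8, b@B2, c@B9, d@B3, d@B8, e@B4, e@B7, f@B0}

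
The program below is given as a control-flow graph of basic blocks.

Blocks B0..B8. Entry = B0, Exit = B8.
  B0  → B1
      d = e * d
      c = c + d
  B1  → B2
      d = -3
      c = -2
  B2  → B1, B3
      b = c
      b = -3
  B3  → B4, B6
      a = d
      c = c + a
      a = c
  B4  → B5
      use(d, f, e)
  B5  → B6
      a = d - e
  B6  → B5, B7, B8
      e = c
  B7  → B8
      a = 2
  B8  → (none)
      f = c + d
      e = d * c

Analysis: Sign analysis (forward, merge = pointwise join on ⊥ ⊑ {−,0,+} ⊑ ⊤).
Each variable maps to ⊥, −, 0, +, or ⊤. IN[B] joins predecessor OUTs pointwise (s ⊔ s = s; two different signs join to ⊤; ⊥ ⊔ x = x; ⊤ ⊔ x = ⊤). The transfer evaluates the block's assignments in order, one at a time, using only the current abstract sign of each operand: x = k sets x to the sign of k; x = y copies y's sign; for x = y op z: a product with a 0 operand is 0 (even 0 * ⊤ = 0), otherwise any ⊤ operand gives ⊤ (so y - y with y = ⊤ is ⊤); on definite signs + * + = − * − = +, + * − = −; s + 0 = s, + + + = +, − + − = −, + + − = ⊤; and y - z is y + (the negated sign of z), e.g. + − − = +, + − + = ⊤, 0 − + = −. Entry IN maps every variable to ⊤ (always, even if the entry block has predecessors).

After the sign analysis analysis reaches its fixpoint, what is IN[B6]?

Converged values:
  B0:  IN=(all ⊤)  OUT=(all ⊤)
  B1:  IN=(all ⊤)  OUT={c:-, d:-; rest ⊤}
  B2:  IN={c:-, d:-; rest ⊤}  OUT={b:-, c:-, d:-; rest ⊤}
  B3:  IN={b:-, c:-, d:-; rest ⊤}  OUT={a:-, b:-, c:-, d:-; rest ⊤}
  B4:  IN={a:-, b:-, c:-, d:-; rest ⊤}  OUT={a:-, b:-, c:-, d:-; rest ⊤}
  B5:  IN={b:-, c:-, d:-; rest ⊤}  OUT={b:-, c:-, d:-; rest ⊤}
  B6:  IN={b:-, c:-, d:-; rest ⊤}  OUT={b:-, c:-, d:-, e:-; rest ⊤}
  B7:  IN={b:-, c:-, d:-, e:-; rest ⊤}  OUT={a:+, b:-, c:-, d:-, e:-; rest ⊤}
  B8:  IN={b:-, c:-, d:-, e:-; rest ⊤}  OUT={b:-, c:-, d:-, e:+, f:-; rest ⊤}

Merge at B6: IN[B6] = OUT[B3] ⊔ OUT[B5] = {a: ⊤, b: -, c: -, d: -, e: ⊤, f: ⊤}

Answer: {a: ⊤, b: -, c: -, d: -, e: ⊤, f: ⊤}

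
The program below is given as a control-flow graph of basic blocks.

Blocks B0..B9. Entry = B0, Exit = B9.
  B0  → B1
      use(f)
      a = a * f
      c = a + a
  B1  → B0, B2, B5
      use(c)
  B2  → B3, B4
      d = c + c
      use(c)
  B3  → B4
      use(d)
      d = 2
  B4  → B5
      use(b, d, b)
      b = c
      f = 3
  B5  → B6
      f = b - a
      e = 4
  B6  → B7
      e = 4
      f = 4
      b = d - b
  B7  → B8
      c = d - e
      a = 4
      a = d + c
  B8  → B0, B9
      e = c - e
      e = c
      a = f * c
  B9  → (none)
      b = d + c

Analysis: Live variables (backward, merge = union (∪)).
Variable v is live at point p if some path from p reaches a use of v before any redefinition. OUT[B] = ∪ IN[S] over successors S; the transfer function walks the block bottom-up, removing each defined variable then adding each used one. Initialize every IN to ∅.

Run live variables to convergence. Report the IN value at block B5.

Fixpoint table:
  B0: | IN={a, b, d, f} | OUT={a, b, c, d, f}
  B1: | IN={a, b, c, d, f} | OUT={a, b, c, d, f}
  B2: | IN={a, b, c} | OUT={a, b, c, d}
  B3: | IN={a, b, c, d} | OUT={a, b, c, d}
  B4: | IN={a, b, c, d} | OUT={a, b, d}
  B5: | IN={a, b, d} | OUT={b, d}
  B6: | IN={b, d} | OUT={b, d, e, f}
  B7: | IN={b, d, e, f} | OUT={b, c, d, e, f}
  B8: | IN={b, c, d, e, f} | OUT={a, b, c, d, f}
  B9: | IN={c, d} | OUT={}

Merge at B5: OUT[B5] = IN[B6] = {b, d}
Applying B5's transfer function to that OUT value gives IN[B5] (row B5 above).

Answer: {a, b, d}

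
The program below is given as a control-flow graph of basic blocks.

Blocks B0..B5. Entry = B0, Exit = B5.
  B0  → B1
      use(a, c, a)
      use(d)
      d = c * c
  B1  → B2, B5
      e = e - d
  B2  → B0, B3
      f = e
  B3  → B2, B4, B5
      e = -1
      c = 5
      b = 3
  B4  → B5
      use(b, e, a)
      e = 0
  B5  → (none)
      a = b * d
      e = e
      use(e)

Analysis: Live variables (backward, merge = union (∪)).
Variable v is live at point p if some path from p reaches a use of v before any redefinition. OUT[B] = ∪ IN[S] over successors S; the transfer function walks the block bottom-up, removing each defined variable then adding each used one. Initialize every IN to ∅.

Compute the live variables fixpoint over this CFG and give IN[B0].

Answer: {a, b, c, d, e}

Working:
Per-block solution:
  B0:  IN={a, b, c, d, e}  OUT={a, b, c, d, e}
  B1:  IN={a, b, c, d, e}  OUT={a, b, c, d, e}
  B2:  IN={a, b, c, d, e}  OUT={a, b, c, d, e}
  B3:  IN={a, d}  OUT={a, b, c, d, e}
  B4:  IN={a, b, d, e}  OUT={b, d, e}
  B5:  IN={b, d, e}  OUT={}

Merge at B0: OUT[B0] = IN[B1] = {a, b, c, d, e}
Applying B0's transfer function to that OUT value gives IN[B0] (row B0 above).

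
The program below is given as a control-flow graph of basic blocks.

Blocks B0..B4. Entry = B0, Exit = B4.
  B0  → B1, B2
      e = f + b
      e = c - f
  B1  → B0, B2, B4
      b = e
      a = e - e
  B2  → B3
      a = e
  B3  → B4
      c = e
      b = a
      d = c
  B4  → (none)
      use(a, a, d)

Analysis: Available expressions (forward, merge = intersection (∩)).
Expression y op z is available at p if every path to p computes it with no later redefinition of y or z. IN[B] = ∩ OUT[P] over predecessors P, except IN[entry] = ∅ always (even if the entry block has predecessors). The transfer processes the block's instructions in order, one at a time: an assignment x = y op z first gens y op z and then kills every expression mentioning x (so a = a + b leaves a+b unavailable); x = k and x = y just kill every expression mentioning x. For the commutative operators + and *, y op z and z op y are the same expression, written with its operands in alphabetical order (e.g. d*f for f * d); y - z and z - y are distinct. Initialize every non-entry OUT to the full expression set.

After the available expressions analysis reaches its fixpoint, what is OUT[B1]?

Converged values:
  B0: | IN={} | OUT={b+f, c-f}
  B1: | IN={b+f, c-f} | OUT={c-f, e-e}
  B2: | IN={c-f} | OUT={c-f}
  B3: | IN={c-f} | OUT={}
  B4: | IN={} | OUT={}

Merge at B1: IN[B1] = OUT[B0] = {b+f, c-f}
Applying B1's transfer function to that IN value gives OUT[B1] (row B1 above).

Answer: {c-f, e-e}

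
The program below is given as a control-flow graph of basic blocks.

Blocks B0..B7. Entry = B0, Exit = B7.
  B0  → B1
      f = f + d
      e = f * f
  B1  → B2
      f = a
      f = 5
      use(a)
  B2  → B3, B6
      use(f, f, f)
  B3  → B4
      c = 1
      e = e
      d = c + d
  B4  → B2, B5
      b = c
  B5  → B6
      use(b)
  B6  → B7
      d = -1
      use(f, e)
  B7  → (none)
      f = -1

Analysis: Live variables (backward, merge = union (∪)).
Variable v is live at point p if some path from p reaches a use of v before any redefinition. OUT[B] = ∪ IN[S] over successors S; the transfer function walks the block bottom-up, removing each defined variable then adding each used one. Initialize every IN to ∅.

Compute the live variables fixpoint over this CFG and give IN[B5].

Answer: {b, e, f}

Trace:
Per-block solution:
  B0: | IN={a, d, f} | OUT={a, d, e}
  B1: | IN={a, d, e} | OUT={d, e, f}
  B2: | IN={d, e, f} | OUT={d, e, f}
  B3: | IN={d, e, f} | OUT={c, d, e, f}
  B4: | IN={c, d, e, f} | OUT={b, d, e, f}
  B5: | IN={b, e, f} | OUT={e, f}
  B6: | IN={e, f} | OUT={}
  B7: | IN={} | OUT={}

Merge at B5: OUT[B5] = IN[B6] = {e, f}
Applying B5's transfer function to that OUT value gives IN[B5] (row B5 above).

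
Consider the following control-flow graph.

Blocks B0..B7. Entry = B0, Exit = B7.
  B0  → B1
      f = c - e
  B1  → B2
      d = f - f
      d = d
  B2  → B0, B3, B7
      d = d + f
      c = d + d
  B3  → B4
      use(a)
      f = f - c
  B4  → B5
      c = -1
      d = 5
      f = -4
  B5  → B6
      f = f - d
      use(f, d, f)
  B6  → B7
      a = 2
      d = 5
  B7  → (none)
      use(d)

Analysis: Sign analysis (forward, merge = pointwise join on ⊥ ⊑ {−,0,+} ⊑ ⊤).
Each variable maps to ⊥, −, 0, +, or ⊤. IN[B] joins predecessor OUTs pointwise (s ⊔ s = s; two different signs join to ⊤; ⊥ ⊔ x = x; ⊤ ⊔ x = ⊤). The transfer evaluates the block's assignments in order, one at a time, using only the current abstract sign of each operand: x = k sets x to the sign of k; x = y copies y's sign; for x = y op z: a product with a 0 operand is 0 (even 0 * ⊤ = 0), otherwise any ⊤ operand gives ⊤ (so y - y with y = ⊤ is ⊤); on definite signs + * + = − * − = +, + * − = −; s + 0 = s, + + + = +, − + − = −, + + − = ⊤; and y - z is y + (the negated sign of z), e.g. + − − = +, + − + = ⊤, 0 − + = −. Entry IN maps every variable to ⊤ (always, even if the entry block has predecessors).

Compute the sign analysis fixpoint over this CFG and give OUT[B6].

Answer: {a: +, b: ⊤, c: -, d: +, e: ⊤, f: -}

Derivation:
Fixpoint table:
  B0: | IN=(all ⊤) | OUT=(all ⊤)
  B1: | IN=(all ⊤) | OUT=(all ⊤)
  B2: | IN=(all ⊤) | OUT=(all ⊤)
  B3: | IN=(all ⊤) | OUT=(all ⊤)
  B4: | IN=(all ⊤) | OUT={c:-, d:+, f:-; rest ⊤}
  B5: | IN={c:-, d:+, f:-; rest ⊤} | OUT={c:-, d:+, f:-; rest ⊤}
  B6: | IN={c:-, d:+, f:-; rest ⊤} | OUT={a:+, c:-, d:+, f:-; rest ⊤}
  B7: | IN=(all ⊤) | OUT=(all ⊤)

Merge at B6: IN[B6] = OUT[B5] = {a: ⊤, b: ⊤, c: -, d: +, e: ⊤, f: -}
Applying B6's transfer function to that IN value gives OUT[B6] (row B6 above).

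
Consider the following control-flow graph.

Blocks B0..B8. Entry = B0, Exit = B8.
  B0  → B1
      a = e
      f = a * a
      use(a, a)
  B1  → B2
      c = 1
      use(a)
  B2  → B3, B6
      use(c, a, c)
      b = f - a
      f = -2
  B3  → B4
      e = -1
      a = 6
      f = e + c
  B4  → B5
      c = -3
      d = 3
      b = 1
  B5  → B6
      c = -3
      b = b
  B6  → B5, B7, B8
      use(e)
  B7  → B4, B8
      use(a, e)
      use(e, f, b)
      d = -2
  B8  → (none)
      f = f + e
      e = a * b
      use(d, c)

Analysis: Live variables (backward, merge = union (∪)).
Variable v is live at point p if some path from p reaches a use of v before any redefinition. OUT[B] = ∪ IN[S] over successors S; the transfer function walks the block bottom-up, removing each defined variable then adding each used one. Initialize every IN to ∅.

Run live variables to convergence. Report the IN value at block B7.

Answer: {a, b, c, e, f}

Derivation:
Per-block solution:
  B0: | IN={d, e} | OUT={a, d, e, f}
  B1: | IN={a, d, e, f} | OUT={a, c, d, e, f}
  B2: | IN={a, c, d, e, f} | OUT={a, b, c, d, e, f}
  B3: | IN={c} | OUT={a, e, f}
  B4: | IN={a, e, f} | OUT={a, b, d, e, f}
  B5: | IN={a, b, d, e, f} | OUT={a, b, c, d, e, f}
  B6: | IN={a, b, c, d, e, f} | OUT={a, b, c, d, e, f}
  B7: | IN={a, b, c, e, f} | OUT={a, b, c, d, e, f}
  B8: | IN={a, b, c, d, e, f} | OUT={}

Merge at B7: OUT[B7] = IN[B4] ⊔ IN[B8] = {a, b, c, d, e, f}
Applying B7's transfer function to that OUT value gives IN[B7] (row B7 above).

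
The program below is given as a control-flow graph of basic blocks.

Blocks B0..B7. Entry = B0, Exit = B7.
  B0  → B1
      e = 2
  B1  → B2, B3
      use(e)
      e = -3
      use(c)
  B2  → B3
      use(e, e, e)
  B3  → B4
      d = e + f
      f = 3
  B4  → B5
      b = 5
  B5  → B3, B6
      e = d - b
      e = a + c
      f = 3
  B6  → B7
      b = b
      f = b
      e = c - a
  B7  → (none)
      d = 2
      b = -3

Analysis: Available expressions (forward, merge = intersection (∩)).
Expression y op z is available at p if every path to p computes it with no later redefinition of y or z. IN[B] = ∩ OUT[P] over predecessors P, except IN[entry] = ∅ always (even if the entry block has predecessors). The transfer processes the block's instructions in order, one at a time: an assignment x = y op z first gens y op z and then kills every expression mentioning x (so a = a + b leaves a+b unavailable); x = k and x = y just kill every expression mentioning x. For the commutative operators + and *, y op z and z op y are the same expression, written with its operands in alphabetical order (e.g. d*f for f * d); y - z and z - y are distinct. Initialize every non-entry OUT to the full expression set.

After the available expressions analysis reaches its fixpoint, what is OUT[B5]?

Answer: {a+c, d-b}

Trace:
Per-block solution:
  B0:   IN={}   OUT={}
  B1:   IN={}   OUT={}
  B2:   IN={}   OUT={}
  B3:   IN={}   OUT={}
  B4:   IN={}   OUT={}
  B5:   IN={}   OUT={a+c, d-b}
  B6:   IN={a+c, d-b}   OUT={a+c, c-a}
  B7:   IN={a+c, c-a}   OUT={a+c, c-a}

Merge at B5: IN[B5] = OUT[B4] = {}
Applying B5's transfer function to that IN value gives OUT[B5] (row B5 above).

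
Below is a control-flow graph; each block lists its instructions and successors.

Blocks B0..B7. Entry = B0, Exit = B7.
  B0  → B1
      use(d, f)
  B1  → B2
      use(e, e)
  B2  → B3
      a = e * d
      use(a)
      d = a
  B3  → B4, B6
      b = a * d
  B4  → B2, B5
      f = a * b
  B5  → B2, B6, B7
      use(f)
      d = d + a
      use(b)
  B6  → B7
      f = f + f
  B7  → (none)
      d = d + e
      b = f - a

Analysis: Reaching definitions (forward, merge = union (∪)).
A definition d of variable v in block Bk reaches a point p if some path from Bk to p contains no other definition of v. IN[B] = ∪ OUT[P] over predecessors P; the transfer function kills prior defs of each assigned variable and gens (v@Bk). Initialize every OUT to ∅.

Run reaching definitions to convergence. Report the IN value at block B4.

Per-block solution:
  B0:   IN={}   OUT={}
  B1:   IN={}   OUT={}
  B2:   IN={a@B2, b@B3, d@B2, d@B5, f@B4}   OUT={a@B2, b@B3, d@B2, f@B4}
  B3:   IN={a@B2, b@B3, d@B2, f@B4}   OUT={a@B2, b@B3, d@B2, f@B4}
  B4:   IN={a@B2, b@B3, d@B2, f@B4}   OUT={a@B2, b@B3, d@B2, f@B4}
  B5:   IN={a@B2, b@B3, d@B2, f@B4}   OUT={a@B2, b@B3, d@B5, f@B4}
  B6:   IN={a@B2, b@B3, d@B2, d@B5, f@B4}   OUT={a@B2, b@B3, d@B2, d@B5, f@B6}
  B7:   IN={a@B2, b@B3, d@B2, d@B5, f@B4, f@B6}   OUT={a@B2, b@B7, d@B7, f@B4, f@B6}

Merge at B4: IN[B4] = OUT[B3] = {a@B2, b@B3, d@B2, f@B4}

Answer: {a@B2, b@B3, d@B2, f@B4}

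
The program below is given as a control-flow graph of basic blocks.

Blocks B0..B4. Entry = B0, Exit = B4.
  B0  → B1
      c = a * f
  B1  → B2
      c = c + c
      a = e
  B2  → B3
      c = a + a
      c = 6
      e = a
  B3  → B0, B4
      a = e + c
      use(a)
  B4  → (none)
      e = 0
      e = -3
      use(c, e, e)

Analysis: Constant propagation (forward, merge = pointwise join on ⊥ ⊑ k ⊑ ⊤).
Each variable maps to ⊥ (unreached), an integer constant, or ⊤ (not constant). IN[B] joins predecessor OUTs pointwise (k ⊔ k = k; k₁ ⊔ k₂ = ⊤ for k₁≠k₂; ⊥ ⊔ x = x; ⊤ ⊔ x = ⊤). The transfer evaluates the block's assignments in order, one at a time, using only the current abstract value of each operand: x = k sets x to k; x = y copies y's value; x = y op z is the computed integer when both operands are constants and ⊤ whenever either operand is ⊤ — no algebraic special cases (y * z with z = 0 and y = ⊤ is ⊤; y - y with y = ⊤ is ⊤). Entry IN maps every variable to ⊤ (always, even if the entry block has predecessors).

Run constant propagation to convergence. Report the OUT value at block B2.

Converged values:
  B0:   IN=(all ⊤)   OUT=(all ⊤)
  B1:   IN=(all ⊤)   OUT=(all ⊤)
  B2:   IN=(all ⊤)   OUT={c:6; rest ⊤}
  B3:   IN={c:6; rest ⊤}   OUT={c:6; rest ⊤}
  B4:   IN={c:6; rest ⊤}   OUT={c:6, e:-3; rest ⊤}

Merge at B2: IN[B2] = OUT[B1] = {a: ⊤, b: ⊤, c: ⊤, d: ⊤, e: ⊤, f: ⊤}
Applying B2's transfer function to that IN value gives OUT[B2] (row B2 above).

Answer: {a: ⊤, b: ⊤, c: 6, d: ⊤, e: ⊤, f: ⊤}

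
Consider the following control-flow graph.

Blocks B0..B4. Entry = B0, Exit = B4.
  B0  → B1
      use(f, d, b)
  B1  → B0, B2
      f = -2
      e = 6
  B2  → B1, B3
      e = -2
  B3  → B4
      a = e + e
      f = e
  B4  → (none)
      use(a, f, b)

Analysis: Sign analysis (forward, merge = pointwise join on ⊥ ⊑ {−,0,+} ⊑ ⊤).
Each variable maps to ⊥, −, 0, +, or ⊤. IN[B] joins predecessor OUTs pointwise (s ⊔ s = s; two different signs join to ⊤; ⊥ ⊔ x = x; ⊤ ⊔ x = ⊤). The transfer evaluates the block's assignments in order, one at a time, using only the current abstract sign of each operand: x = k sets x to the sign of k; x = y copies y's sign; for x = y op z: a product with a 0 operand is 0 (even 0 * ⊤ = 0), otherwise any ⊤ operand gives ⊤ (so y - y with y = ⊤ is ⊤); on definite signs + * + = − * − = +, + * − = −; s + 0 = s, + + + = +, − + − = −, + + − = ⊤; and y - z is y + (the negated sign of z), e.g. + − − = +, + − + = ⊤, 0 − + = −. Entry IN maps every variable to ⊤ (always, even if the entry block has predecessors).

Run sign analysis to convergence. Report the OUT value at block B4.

Converged values:
  B0: | IN=(all ⊤) | OUT=(all ⊤)
  B1: | IN=(all ⊤) | OUT={e:+, f:-; rest ⊤}
  B2: | IN={e:+, f:-; rest ⊤} | OUT={e:-, f:-; rest ⊤}
  B3: | IN={e:-, f:-; rest ⊤} | OUT={a:-, e:-, f:-; rest ⊤}
  B4: | IN={a:-, e:-, f:-; rest ⊤} | OUT={a:-, e:-, f:-; rest ⊤}

Merge at B4: IN[B4] = OUT[B3] = {a: -, b: ⊤, c: ⊤, d: ⊤, e: -, f: -}
Applying B4's transfer function to that IN value gives OUT[B4] (row B4 above).

Answer: {a: -, b: ⊤, c: ⊤, d: ⊤, e: -, f: -}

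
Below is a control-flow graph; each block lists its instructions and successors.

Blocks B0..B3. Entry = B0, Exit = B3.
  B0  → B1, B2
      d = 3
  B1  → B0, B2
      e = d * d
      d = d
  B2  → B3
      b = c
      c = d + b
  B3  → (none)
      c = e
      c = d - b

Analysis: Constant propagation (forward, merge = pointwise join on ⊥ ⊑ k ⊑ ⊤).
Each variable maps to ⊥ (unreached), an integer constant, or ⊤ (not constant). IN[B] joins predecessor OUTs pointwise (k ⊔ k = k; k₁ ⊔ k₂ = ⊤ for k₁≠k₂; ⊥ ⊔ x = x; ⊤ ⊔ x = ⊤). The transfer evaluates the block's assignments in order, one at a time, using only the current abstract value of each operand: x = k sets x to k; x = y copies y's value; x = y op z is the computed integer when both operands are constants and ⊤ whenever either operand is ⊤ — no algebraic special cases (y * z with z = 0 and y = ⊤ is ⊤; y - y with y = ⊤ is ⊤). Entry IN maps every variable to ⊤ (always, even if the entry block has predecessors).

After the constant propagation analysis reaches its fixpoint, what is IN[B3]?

Converged values:
  B0: | IN=(all ⊤) | OUT={d:3; rest ⊤}
  B1: | IN={d:3; rest ⊤} | OUT={d:3, e:9; rest ⊤}
  B2: | IN={d:3; rest ⊤} | OUT={d:3; rest ⊤}
  B3: | IN={d:3; rest ⊤} | OUT={d:3; rest ⊤}

Merge at B3: IN[B3] = OUT[B2] = {a: ⊤, b: ⊤, c: ⊤, d: 3, e: ⊤, f: ⊤}

Answer: {a: ⊤, b: ⊤, c: ⊤, d: 3, e: ⊤, f: ⊤}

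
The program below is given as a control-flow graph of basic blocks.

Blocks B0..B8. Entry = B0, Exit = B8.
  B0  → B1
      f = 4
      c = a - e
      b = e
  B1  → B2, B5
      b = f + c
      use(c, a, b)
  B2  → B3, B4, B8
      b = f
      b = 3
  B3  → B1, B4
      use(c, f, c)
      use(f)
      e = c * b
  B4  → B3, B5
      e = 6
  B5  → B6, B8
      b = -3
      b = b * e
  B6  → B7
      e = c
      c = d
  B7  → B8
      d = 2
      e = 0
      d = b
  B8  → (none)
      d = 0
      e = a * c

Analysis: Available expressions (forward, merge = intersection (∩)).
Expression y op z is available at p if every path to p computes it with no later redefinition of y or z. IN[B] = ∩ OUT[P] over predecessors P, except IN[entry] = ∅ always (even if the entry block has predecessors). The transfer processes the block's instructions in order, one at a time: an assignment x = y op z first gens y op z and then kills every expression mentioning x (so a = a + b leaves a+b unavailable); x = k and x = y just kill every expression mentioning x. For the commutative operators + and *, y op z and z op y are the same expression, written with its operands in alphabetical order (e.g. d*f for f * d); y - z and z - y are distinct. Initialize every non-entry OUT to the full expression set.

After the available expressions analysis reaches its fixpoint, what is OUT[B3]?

Fixpoint table:
  B0:  IN={}  OUT={a-e}
  B1:  IN={}  OUT={c+f}
  B2:  IN={c+f}  OUT={c+f}
  B3:  IN={c+f}  OUT={b*c, c+f}
  B4:  IN={c+f}  OUT={c+f}
  B5:  IN={c+f}  OUT={c+f}
  B6:  IN={c+f}  OUT={}
  B7:  IN={}  OUT={}
  B8:  IN={}  OUT={a*c}

Merge at B3: IN[B3] = OUT[B2] ∩ OUT[B4] = {c+f}
Applying B3's transfer function to that IN value gives OUT[B3] (row B3 above).

Answer: {b*c, c+f}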